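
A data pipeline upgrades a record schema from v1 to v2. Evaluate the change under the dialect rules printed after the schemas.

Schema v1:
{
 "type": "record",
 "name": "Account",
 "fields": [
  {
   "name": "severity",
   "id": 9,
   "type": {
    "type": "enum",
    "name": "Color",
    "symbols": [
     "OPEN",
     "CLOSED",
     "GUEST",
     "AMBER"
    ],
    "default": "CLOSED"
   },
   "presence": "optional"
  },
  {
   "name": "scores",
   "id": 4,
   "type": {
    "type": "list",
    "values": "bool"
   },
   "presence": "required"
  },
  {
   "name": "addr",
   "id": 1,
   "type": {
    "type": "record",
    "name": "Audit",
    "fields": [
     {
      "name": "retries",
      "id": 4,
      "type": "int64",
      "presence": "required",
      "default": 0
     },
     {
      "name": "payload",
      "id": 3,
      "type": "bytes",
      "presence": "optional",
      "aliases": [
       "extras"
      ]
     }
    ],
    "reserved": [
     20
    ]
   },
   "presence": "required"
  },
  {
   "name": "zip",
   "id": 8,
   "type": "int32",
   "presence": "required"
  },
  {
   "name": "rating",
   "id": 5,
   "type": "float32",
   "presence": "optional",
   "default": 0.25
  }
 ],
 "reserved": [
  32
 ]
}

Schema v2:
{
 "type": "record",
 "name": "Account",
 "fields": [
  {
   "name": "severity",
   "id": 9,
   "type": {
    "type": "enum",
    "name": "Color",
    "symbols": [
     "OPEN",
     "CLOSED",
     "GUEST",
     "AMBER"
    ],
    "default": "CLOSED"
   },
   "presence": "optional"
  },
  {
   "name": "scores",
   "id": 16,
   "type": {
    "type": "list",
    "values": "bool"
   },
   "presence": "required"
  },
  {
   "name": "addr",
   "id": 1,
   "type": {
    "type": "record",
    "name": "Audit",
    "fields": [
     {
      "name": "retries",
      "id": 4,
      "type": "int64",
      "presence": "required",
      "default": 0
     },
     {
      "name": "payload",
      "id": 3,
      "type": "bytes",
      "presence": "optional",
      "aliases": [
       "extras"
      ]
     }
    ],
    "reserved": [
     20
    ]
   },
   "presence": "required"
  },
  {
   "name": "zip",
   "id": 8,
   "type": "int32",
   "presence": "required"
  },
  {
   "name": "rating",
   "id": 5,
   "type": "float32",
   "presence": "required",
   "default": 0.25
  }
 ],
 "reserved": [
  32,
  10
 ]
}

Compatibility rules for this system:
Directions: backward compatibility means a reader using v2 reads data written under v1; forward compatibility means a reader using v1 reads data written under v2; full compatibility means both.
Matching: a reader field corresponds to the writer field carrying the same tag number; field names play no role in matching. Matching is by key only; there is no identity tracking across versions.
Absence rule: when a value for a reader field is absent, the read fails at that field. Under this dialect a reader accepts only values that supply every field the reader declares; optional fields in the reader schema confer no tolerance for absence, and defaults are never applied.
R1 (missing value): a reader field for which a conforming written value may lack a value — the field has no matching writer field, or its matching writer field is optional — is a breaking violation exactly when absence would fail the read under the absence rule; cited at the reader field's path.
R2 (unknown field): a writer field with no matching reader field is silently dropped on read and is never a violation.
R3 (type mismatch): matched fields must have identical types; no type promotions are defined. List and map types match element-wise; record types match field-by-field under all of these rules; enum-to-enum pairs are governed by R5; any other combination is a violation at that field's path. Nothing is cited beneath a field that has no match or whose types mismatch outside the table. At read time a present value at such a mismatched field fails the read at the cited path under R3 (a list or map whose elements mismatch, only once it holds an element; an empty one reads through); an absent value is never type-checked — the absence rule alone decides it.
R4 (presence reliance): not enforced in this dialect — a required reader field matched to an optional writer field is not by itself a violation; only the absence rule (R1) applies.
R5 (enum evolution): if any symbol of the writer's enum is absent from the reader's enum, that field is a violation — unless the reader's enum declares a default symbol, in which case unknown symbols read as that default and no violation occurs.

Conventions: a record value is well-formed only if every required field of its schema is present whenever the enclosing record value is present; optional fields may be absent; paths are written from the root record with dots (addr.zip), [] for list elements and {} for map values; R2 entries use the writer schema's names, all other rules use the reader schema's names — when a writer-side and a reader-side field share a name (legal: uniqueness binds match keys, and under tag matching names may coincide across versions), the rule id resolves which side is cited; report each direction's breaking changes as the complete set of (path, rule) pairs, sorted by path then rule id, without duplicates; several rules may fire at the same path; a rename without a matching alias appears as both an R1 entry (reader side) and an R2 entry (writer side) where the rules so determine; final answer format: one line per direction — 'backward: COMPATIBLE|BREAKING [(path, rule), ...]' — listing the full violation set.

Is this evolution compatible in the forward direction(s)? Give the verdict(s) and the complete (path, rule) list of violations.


forward: BREAKING [(addr.payload, R1), (scores, R1), (severity, R1)]

arrows below run writer -> reader for Account
checking forward for Account: reader v1 against writer v2:
  writer optional, Color -> Color: reader severity maps from writer severity
  scores has no writer counterpart
  writer required, Audit -> Audit: reader addr maps from writer addr
  writer required, int32 -> int32: reader zip maps from writer zip
  writer required, float32 -> float32: reader rating maps from writer rating
  scores (writer side), unknown to reader
  writer required, int64 -> int64: reader addr.retries maps from writer addr.retries
  writer optional, bytes -> bytes: reader addr.payload maps from writer addr.payload
  breaking: (addr.payload, R1)
  breaking: (scores, R1)
  breaking: (severity, R1)
  => forward: BREAKING (3)


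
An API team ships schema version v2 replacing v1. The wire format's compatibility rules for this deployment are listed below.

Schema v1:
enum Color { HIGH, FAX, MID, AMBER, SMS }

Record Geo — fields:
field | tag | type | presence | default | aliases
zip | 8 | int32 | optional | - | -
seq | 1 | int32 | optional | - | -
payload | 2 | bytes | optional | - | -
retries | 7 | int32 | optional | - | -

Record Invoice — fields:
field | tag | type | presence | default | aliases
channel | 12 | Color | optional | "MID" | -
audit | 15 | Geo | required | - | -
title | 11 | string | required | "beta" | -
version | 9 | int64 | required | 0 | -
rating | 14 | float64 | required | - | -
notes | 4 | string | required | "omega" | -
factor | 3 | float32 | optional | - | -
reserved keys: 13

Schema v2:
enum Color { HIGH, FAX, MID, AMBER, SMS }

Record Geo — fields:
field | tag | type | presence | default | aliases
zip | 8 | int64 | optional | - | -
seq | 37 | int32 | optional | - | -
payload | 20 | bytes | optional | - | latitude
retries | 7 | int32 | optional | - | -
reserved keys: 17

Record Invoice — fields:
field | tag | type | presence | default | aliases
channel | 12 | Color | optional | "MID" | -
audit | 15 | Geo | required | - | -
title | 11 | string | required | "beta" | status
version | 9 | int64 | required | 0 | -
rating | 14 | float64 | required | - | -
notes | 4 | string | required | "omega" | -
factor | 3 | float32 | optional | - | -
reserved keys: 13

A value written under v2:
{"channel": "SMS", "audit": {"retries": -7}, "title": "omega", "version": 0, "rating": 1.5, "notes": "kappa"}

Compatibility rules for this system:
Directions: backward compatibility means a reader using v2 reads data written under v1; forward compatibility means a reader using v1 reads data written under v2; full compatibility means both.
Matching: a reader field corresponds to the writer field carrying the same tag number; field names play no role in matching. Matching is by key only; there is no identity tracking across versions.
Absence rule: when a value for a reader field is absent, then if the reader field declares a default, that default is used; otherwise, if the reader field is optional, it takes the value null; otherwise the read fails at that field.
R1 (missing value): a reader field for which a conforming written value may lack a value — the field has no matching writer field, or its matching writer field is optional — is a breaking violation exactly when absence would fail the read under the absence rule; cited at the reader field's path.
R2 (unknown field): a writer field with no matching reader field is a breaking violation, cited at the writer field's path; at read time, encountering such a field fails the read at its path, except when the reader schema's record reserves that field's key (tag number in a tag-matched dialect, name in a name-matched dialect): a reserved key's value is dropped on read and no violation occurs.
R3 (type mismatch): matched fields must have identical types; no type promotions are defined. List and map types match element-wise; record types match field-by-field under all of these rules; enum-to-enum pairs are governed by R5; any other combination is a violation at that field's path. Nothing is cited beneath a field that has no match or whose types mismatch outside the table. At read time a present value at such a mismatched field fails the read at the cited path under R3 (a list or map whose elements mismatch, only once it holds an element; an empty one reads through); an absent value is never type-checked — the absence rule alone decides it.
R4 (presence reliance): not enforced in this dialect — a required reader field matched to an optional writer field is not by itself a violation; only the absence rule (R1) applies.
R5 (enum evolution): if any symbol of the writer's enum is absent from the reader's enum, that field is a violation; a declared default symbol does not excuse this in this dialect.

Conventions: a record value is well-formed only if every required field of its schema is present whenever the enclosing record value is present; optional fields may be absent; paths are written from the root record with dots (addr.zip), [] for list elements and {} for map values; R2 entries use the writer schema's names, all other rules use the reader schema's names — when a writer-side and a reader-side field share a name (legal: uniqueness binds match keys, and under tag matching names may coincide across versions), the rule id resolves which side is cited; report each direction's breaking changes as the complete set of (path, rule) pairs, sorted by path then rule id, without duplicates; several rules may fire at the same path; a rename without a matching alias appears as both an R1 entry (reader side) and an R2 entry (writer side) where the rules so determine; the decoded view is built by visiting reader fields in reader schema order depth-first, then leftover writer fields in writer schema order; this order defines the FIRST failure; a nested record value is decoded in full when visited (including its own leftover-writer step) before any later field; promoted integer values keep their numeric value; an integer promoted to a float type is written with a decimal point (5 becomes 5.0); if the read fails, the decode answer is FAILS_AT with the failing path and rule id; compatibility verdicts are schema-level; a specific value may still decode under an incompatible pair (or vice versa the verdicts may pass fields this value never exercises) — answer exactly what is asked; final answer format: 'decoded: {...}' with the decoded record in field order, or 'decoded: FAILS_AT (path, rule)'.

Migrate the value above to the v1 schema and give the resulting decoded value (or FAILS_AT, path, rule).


decoded: {"channel": "SMS", "audit": {"zip": null, "seq": null, "payload": null, "retries": -7}, "title": "omega", "version": 0, "rating": 1.5, "notes": "kappa", "factor": null}

in Invoice below, arrows point writer -> reader
decoding the Invoice value with the v1 reader:
  channel := "SMS"
  audit.zip := null (missing; optional => null)
  audit.seq := null (missing; optional => null)
  audit.payload := null (missing; optional => null)
  audit.retries := -7
  title := "omega"
  version := 0
  rating := 1.5
  notes := "kappa"
  factor := null (missing; optional => null)
  => decoded: {"channel": "SMS", "audit": {"zip": null, "seq": null, "payload": null, "retries": -7}, "title": "omega", "version": 0, "rating": 1.5, "notes": "kappa", "factor": null}
the rest of the Invoice diff is inert for this question:
  field payload in record Geo: tag 2 changed to 20 -> matters for Invoice compatibility verdicts, not for this value's decode
  field seq in record Geo: tag 1 changed to 37 -> matters for Invoice compatibility verdicts, not for this value's decode
  field zip in record Geo: type int32 changed to int64 -> matters for Invoice compatibility verdicts, not for this value's decode


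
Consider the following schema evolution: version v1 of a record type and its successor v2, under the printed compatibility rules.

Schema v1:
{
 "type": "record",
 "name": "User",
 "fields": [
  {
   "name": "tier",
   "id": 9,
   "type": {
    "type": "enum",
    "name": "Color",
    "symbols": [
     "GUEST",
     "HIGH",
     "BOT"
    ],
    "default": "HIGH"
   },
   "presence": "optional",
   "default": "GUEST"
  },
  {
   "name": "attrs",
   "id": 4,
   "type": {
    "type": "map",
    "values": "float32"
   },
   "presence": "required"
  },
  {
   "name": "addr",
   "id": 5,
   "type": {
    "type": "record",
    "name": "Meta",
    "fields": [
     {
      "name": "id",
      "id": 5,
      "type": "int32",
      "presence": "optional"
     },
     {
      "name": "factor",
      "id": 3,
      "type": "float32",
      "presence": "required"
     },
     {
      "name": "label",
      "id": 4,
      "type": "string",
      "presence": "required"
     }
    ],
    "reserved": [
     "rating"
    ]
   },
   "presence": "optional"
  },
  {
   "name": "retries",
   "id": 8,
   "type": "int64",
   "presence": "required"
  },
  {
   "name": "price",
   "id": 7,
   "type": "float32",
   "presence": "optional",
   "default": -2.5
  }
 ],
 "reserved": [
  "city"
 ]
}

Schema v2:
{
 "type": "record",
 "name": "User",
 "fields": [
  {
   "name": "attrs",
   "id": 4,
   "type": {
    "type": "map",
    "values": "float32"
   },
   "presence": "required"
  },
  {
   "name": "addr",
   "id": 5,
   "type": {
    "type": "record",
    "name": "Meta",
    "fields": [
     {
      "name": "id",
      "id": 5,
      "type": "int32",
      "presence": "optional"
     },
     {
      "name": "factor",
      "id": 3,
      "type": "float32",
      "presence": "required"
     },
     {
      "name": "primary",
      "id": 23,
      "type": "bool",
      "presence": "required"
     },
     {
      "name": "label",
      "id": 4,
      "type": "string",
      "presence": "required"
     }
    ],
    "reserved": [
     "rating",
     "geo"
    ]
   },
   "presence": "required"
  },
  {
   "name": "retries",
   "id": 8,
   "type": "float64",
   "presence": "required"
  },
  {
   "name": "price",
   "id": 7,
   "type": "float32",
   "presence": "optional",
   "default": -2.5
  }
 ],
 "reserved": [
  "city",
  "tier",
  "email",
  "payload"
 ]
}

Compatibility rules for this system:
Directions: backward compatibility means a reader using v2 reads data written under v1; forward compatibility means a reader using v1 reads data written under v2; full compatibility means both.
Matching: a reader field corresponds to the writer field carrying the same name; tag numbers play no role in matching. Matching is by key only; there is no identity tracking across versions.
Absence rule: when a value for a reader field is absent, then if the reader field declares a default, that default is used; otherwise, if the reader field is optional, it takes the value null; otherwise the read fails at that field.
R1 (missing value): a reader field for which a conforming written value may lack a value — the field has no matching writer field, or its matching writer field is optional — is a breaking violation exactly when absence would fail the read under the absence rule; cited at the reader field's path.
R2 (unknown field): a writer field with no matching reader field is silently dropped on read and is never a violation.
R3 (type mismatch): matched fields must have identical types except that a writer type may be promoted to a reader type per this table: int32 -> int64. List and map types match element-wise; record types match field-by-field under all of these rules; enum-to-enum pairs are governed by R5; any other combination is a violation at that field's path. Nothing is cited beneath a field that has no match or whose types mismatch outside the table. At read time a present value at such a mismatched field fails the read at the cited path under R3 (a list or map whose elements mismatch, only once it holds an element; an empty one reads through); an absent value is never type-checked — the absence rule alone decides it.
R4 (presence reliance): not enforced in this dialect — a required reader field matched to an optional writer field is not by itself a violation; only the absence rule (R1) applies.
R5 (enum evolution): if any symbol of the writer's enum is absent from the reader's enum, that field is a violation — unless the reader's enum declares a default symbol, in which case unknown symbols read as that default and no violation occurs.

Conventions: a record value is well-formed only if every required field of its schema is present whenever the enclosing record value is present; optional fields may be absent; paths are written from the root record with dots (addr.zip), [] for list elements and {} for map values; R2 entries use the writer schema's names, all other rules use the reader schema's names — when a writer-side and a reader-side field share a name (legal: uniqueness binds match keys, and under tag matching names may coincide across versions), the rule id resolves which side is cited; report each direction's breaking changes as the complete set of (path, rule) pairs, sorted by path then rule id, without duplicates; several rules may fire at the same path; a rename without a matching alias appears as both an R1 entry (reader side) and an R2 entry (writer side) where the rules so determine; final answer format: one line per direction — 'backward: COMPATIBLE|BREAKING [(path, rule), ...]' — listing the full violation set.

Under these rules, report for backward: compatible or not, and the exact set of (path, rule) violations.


backward: BREAKING [(addr, R1), (addr.primary, R1), (retries, R3)]

each type pair in User: writer, then reader
checking backward for User: reader v2 against writer v1:
  attrs: map<string, float32> -> map<string, float32>, writer required; from attrs
  addr: Meta -> Meta, writer optional; from addr
  retries: int64 -> float64, writer required; from retries
  price: float32 -> float32, writer optional; from price
  tier (writer side), unknown to reader
  addr.id: int32 -> int32, writer optional; from addr.id
  addr.factor: float32 -> float32, writer required; from addr.factor
  addr.primary has no writer counterpart
  addr.label: string -> string, writer required; from addr.label
  breaking: (addr, R1)
  breaking: (addr.primary, R1)
  breaking: (retries, R3)
  backward on User therefore BREAKING (3)
the rest of the User diff is inert for this question:
  removed field tier from record User (its key "tier" joins the reserved list) -> triggers nothing under User's printed rules — same verdict


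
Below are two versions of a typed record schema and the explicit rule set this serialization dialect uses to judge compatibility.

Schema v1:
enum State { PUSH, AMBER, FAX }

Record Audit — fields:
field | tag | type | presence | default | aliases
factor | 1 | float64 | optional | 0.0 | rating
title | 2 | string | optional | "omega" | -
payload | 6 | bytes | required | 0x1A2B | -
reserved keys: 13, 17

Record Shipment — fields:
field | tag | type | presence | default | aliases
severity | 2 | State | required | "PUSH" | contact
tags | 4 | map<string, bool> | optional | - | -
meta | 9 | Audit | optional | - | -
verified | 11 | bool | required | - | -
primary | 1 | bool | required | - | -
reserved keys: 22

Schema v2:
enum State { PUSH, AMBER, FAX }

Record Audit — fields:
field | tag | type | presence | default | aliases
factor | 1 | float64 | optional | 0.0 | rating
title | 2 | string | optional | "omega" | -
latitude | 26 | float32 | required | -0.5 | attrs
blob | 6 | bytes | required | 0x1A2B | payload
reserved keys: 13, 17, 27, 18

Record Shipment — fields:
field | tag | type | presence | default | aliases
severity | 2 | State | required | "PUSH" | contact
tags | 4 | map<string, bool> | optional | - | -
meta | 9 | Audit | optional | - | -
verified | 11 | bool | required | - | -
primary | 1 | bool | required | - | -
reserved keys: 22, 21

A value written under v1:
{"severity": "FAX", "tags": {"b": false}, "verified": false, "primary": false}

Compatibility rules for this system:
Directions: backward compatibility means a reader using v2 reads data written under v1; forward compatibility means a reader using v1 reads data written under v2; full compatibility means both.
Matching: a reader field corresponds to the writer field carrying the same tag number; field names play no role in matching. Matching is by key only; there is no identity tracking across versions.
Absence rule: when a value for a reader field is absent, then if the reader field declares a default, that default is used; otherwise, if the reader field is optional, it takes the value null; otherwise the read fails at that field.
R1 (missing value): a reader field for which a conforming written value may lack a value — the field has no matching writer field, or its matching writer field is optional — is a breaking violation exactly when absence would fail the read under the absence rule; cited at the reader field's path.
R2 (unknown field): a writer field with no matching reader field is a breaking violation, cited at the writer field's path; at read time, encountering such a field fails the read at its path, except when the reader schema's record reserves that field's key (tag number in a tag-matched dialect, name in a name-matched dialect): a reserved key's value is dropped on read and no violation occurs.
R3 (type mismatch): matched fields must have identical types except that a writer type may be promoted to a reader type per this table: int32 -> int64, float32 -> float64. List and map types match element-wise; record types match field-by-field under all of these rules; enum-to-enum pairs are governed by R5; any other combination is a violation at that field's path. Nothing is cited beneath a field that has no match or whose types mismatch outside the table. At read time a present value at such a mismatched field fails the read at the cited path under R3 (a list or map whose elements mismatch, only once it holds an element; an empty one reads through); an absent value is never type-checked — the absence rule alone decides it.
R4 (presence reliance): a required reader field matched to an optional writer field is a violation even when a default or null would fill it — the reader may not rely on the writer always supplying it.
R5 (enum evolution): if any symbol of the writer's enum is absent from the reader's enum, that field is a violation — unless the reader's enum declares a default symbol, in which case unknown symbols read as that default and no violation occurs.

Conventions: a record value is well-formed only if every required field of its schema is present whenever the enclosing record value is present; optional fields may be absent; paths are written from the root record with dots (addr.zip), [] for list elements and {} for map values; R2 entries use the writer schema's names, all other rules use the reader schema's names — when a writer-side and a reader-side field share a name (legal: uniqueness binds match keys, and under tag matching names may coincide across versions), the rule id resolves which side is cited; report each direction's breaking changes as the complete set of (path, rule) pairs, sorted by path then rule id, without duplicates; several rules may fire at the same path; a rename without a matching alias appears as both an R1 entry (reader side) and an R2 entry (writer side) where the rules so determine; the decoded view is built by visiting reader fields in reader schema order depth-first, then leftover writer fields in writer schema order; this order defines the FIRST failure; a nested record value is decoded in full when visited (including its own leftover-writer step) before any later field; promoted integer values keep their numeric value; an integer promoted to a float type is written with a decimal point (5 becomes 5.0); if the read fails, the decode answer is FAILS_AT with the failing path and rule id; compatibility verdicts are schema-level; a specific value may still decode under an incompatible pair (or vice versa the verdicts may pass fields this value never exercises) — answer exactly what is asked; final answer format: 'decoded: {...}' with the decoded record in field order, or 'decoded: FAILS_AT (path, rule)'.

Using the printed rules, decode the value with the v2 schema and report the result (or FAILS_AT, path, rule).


in Shipment below, arrows point writer -> reader
decoding the Shipment value with the v2 reader:
  severity := "FAX"
  tags := {"b": false}
  meta := null (not supplied -> null)
  verified := false
  primary := false
  => decoded: {"severity": "FAX", "tags": {"b": false}, "meta": null, "verified": false, "primary": false}
ruling out the remaining Shipment differences:
  added field latitude to record Audit: required float32, tag 26, default -0.5 (in v2 it sits immediately before blob) -> changes Shipment's schema-level verdicts only — the decode of this value is the same
  renamed field payload to blob in record Audit (alias payload declared on the renamed field) -> no rule fires on it and the decoded Shipment view is identical with or without it

decoded: {"severity": "FAX", "tags": {"b": false}, "meta": null, "verified": false, "primary": false}


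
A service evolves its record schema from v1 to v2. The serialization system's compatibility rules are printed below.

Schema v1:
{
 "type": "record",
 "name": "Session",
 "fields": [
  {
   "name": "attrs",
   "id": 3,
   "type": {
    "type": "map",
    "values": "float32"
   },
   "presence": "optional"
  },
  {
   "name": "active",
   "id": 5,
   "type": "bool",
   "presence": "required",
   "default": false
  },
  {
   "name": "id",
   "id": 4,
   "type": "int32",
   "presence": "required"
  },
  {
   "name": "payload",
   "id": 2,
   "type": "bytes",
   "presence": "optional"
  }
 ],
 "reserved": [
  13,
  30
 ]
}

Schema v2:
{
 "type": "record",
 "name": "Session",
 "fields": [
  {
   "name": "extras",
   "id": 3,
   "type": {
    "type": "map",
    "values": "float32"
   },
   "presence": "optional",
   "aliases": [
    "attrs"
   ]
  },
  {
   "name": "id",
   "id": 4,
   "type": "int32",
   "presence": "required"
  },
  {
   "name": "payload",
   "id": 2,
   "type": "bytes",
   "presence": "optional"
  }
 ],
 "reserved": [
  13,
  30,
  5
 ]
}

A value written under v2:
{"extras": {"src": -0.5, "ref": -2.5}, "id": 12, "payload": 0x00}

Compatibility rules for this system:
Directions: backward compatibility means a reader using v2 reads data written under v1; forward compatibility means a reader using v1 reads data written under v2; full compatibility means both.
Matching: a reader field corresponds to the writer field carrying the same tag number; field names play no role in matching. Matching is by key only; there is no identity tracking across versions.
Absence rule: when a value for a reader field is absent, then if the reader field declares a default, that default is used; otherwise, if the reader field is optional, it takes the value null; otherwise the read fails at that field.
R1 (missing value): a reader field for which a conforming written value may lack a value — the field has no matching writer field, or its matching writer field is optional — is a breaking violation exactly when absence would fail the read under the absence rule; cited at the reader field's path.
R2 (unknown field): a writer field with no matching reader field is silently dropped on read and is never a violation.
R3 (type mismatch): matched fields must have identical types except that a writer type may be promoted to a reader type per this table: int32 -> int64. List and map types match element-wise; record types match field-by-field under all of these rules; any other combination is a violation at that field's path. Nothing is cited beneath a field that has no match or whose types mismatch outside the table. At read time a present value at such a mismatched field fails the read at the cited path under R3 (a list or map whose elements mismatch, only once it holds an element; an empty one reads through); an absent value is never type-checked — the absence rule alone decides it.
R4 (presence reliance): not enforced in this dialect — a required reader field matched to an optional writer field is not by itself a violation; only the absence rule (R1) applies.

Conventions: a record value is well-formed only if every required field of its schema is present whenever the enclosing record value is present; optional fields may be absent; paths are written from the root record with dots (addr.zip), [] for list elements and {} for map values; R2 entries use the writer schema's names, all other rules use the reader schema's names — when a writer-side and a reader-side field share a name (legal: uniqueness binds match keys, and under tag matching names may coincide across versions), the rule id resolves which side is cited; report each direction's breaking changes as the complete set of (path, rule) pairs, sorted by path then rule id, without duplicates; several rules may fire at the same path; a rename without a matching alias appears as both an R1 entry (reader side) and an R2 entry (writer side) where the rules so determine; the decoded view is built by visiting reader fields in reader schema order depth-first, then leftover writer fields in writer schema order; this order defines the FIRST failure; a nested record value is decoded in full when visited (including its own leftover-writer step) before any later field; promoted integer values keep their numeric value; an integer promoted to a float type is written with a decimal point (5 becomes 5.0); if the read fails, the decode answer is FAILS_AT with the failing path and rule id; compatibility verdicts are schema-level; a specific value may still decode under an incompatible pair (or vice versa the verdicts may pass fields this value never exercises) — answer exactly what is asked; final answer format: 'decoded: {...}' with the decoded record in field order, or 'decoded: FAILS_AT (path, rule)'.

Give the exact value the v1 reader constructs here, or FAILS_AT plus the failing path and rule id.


arrows below run writer -> reader for Session
decode (reader v1):
  attrs := {"src": -0.5, "ref": -2.5} (from writer extras)
  active := false (missing; default applied)
  id := 12
  payload := 0x00
  => decoded: {"attrs": {"src": -0.5, "ref": -2.5}, "active": false, "id": 12, "payload": 0x00}
diffs on Session not affecting the asked answer:
  removed field active from record Session (its key 5 joins the reserved list) -> triggers nothing under the printed rules; the Session answer is the same either way
  renamed field attrs to extras in record Session (alias attrs declared on the renamed field) -> triggers nothing under the printed rules; the Session answer is the same either way

decoded: {"attrs": {"src": -0.5, "ref": -2.5}, "active": false, "id": 12, "payload": 0x00}


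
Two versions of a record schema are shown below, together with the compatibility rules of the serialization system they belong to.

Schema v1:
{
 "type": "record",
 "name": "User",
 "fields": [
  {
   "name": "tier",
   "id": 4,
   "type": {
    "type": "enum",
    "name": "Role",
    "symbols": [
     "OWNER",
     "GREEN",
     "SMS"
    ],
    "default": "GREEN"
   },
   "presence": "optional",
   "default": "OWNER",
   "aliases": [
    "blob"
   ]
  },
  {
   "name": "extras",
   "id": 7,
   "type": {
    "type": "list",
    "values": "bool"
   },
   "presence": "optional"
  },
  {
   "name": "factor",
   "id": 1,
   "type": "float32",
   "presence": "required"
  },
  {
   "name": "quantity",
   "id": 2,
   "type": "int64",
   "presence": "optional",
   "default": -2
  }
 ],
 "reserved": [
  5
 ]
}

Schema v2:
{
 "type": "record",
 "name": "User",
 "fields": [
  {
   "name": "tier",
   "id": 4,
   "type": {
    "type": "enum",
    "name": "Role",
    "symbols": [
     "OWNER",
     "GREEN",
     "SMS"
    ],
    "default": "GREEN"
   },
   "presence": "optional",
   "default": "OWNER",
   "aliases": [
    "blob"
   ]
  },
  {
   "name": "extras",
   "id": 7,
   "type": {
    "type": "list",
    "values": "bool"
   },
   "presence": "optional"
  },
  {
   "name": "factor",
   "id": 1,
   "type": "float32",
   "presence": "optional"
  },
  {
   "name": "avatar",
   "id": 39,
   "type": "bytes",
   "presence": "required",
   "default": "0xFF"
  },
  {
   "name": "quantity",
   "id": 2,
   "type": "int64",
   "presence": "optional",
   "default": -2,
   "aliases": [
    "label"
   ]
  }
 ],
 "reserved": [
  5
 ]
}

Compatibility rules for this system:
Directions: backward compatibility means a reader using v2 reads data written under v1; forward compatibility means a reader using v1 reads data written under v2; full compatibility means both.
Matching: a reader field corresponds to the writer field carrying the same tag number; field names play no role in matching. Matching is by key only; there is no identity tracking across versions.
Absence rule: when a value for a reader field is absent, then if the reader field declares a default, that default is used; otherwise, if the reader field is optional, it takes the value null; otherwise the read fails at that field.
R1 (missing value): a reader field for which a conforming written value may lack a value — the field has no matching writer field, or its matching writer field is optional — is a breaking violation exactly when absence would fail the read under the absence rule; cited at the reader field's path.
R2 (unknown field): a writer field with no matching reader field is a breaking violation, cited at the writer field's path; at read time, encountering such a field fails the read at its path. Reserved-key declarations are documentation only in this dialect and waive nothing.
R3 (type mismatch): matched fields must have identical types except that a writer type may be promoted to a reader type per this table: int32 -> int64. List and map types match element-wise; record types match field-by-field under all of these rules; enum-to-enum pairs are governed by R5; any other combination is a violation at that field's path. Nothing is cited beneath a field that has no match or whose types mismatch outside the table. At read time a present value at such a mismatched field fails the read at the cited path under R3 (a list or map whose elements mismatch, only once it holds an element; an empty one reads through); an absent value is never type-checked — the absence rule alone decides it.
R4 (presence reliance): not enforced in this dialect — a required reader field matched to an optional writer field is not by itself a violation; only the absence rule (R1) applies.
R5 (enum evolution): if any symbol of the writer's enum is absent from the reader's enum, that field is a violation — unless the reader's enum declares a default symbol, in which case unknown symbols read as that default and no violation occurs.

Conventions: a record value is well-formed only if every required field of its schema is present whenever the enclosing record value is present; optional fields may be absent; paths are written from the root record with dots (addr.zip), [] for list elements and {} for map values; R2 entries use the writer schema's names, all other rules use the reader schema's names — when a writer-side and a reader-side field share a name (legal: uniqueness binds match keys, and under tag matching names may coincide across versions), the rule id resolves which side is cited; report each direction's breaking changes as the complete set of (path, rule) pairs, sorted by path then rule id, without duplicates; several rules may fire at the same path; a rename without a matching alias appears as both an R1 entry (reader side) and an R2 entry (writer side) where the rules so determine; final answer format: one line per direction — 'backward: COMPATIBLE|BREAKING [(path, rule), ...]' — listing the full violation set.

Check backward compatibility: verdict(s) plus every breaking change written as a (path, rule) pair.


in User below, arrows point writer -> reader
backward on User — v2 reading data written by v1:
  tier <- tier (Role -> Role, writer optional)
  extras <- extras (list<bool> -> list<bool>, writer optional)
  factor <- factor (float32 -> float32, writer required)
  no writer field matches reader avatar
  quantity <- quantity (int64 -> int64, writer optional)
  => backward verdict for User: COMPATIBLE, no violations
remaining User differences; none change what is asked:
  added field avatar to record User: required bytes, tag 39, default 0xFF (in v2 it sits immediately before quantity) -> fires only in the forward direction of User, which is not asked here
  field factor in record User: required changed to optional -> fires only in the forward direction of User, which is not asked here

backward: COMPATIBLE []


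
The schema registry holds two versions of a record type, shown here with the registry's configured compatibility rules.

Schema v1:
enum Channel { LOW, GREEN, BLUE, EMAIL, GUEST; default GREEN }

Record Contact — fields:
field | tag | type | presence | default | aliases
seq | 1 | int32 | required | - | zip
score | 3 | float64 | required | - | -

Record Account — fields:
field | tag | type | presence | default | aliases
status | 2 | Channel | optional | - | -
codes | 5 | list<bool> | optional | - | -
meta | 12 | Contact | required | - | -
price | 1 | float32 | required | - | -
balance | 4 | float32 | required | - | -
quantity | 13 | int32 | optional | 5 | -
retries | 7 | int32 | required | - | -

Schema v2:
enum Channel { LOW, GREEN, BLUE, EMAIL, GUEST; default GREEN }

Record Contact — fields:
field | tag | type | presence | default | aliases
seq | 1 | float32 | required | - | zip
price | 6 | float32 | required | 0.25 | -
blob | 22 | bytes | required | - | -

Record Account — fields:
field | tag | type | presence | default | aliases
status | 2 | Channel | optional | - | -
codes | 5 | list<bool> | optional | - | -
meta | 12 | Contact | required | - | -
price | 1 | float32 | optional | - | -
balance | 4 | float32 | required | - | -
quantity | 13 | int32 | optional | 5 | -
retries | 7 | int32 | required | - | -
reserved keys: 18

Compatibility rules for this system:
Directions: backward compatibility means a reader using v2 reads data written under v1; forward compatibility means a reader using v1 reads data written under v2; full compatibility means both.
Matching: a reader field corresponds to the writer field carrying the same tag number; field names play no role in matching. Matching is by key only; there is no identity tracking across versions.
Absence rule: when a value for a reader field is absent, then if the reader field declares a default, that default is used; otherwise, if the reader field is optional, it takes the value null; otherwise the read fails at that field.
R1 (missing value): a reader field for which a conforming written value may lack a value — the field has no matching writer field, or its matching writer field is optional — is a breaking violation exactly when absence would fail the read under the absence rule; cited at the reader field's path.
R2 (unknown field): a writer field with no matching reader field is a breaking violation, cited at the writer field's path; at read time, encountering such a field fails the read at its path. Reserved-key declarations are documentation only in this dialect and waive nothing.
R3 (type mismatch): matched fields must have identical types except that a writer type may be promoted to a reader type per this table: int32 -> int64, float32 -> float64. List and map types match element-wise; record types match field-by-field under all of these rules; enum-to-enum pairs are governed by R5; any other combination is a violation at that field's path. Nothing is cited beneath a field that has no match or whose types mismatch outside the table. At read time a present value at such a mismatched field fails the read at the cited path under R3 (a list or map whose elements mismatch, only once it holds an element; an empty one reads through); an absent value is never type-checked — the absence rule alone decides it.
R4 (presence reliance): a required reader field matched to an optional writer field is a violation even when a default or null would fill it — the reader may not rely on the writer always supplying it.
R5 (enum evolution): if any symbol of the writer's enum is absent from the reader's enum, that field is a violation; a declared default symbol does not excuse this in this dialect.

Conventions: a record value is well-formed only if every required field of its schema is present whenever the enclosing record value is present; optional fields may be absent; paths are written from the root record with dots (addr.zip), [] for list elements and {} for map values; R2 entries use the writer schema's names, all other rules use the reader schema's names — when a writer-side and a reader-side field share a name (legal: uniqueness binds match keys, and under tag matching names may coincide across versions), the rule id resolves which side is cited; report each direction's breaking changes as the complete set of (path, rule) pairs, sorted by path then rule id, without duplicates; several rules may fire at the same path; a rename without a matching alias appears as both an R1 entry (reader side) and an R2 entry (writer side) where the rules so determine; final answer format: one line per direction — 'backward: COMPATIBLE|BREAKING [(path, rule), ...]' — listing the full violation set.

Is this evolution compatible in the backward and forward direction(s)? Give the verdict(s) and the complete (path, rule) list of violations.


backward: BREAKING [(meta.blob, R1), (meta.score, R2), (meta.seq, R3)]; forward: BREAKING [(meta.blob, R2), (meta.price, R2), (meta.score, R1), (meta.seq, R3), (price, R1), (price, R4)]

the writer's type comes first in each Account pair
backward for Account (reader v2, writer v1):
  Channel -> Channel, writer optional: status aligns to status
  list<bool> -> list<bool>, writer optional: codes aligns to codes
  Contact -> Contact, writer required: meta aligns to meta
  float32 -> float32, writer required: price aligns to price
  float32 -> float32, writer required: balance aligns to balance
  int32 -> int32, writer optional: quantity aligns to quantity
  int32 -> int32, writer required: retries aligns to retries
  int32 -> float32, writer required: meta.seq aligns to meta.seq
  no writer field matches reader meta.price
  no writer field matches reader meta.blob
  leftover writer field: meta.score
  violation R1 at meta.blob
  violation R2 at meta.score
  violation R3 at meta.seq
  => backward: BREAKING (3)
forward for Account (reader v1, writer v2):
  Channel -> Channel, writer optional: status aligns to status
  list<bool> -> list<bool>, writer optional: codes aligns to codes
  Contact -> Contact, writer required: meta aligns to meta
  float32 -> float32, writer optional: price aligns to price
  float32 -> float32, writer required: balance aligns to balance
  int32 -> int32, writer optional: quantity aligns to quantity
  int32 -> int32, writer required: retries aligns to retries
  float32 -> int32, writer required: meta.seq aligns to meta.seq
  no writer field matches reader meta.score
  leftover writer field: meta.price
  leftover writer field: meta.blob
  violation R2 at meta.blob
  violation R2 at meta.price
  violation R1 at meta.score
  violation R3 at meta.seq
  violation R1 at price
  violation R4 at price
  => forward: BREAKING (6)
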